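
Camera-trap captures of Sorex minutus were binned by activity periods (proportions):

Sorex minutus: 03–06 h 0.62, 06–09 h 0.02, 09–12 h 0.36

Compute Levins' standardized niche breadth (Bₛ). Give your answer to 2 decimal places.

Σpᵢ² = 0.62² + 0.02² + 0.36² = 0.3844 + 0.0004 + 0.1296 = 0.5144
B = 1 / 0.5144 = 1.9440
Bₛ = (B − 1)/(n − 1) = (1.9440 − 1)/(3 − 1) = 0.9440/2 = 0.4720

0.47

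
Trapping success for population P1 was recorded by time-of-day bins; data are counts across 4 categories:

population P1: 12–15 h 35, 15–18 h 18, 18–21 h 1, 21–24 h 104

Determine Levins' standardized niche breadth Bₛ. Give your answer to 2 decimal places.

Proportions for population P1 (n=158): 35/158=0.2215, 18/158=0.1139, 1/158=0.0063, 104/158=0.6582
Σpᵢ² = 0.2215² + 0.1139² + 0.0063² + 0.6582² = 0.049062 + 0.012973 + 0.000040 + 0.433227 = 0.495302
B = 1 / 0.495302 = 2.0190
Bₛ = (B − 1)/(n − 1) = (2.0190 − 1)/(4 − 1) = 1.0190/3 = 0.3397

0.34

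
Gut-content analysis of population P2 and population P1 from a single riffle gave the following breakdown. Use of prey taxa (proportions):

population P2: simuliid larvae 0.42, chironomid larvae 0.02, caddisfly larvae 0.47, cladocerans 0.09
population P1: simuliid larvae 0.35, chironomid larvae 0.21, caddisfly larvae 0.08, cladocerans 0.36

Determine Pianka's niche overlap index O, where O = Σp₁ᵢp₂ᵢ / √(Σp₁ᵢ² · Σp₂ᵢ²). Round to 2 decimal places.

Σ p₁ᵢp₂ᵢ = 0.1470 + 0.0042 + 0.0376 + 0.0324 = 0.2212
Σp_1ᵢ² = 0.42² + 0.02² + 0.47² + 0.09² = 0.1764 + 0.0004 + 0.2209 + 0.0081 = 0.4058
Σp_2ᵢ² = 0.35² + 0.21² + 0.08² + 0.36² = 0.1225 + 0.0441 + 0.0064 + 0.1296 = 0.3026
O = 0.2212 / √(0.4058 × 0.3026) = 0.2212 / 0.35042 = 0.6312

0.63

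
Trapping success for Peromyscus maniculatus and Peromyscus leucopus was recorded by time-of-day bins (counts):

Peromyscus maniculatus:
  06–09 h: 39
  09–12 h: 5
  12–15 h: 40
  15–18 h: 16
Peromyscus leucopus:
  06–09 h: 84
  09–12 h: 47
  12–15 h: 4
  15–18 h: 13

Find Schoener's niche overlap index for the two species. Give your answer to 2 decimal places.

Proportions for Peromyscus maniculatus (n=100): 39/100=0.3900, 5/100=0.0500, 40/100=0.4000, 16/100=0.1600
Proportions for Peromyscus leucopus (n=148): 84/148=0.5676, 47/148=0.3176, 4/148=0.0270, 13/148=0.0878
Σ|p₁ᵢ − p₂ᵢ| = 0.1776 + 0.2676 + 0.3730 + 0.0722 = 0.8904
D = 1 − ½ × 0.8904 = 1 − 0.44520 = 0.55480

0.55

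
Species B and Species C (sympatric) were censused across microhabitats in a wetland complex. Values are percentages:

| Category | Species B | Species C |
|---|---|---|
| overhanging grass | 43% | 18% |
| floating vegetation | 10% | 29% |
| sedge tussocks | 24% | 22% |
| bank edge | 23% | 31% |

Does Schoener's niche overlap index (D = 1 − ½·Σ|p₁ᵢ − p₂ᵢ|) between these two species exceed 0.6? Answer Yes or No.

Yes

Convert percentages to proportions (divide by 100).
Σ|p₁ᵢ − p₂ᵢ| = 0.25 + 0.19 + 0.02 + 0.08 = 0.54
D = 1 − ½ × 0.54 = 1 − 0.270 = 0.7300
D = 0.7300 > 0.6 → Yes.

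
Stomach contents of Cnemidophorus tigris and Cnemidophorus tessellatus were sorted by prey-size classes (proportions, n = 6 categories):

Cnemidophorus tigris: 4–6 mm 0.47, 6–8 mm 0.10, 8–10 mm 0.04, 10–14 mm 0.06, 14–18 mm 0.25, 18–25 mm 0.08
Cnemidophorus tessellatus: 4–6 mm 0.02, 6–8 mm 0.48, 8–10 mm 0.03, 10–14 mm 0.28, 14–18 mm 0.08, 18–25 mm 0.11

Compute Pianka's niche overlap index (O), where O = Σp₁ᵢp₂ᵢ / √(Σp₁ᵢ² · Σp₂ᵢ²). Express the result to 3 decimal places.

Σ p₁ᵢp₂ᵢ = 0.0094 + 0.0480 + 0.0012 + 0.0168 + 0.0200 + 0.0088 = 0.1042
Σp_1ᵢ² = 0.47² + 0.10² + 0.04² + 0.06² + 0.25² + 0.08² = 0.2209 + 0.0100 + 0.0016 + 0.0036 + 0.0625 + 0.0064 = 0.3050
Σp_2ᵢ² = 0.02² + 0.48² + 0.03² + 0.28² + 0.08² + 0.11² = 0.0004 + 0.2304 + 0.0009 + 0.0784 + 0.0064 + 0.0121 = 0.3286
O = 0.1042 / √(0.3050 × 0.3286) = 0.1042 / 0.316580 = 0.32914

0.329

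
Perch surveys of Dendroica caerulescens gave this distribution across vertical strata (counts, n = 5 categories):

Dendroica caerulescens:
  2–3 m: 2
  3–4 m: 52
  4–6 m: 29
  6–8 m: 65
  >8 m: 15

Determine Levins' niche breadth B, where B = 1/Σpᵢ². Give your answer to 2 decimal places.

3.32

Proportions for Dendroica caerulescens (n=163): 2/163=0.0123, 52/163=0.3190, 29/163=0.1779, 65/163=0.3988, 15/163=0.0920
Σpᵢ² = 0.0123² + 0.3190² + 0.1779² + 0.3988² + 0.0920² = 0.000151 + 0.101761 + 0.031648 + 0.159041 + 0.008464 = 0.301065
B = 1 / 0.301065 = 3.3215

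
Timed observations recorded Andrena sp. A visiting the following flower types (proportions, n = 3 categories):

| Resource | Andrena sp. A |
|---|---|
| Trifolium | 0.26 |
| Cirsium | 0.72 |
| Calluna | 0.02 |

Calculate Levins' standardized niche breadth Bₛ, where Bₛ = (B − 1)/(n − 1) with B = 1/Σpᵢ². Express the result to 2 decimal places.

Σpᵢ² = 0.26² + 0.72² + 0.02² = 0.0676 + 0.5184 + 0.0004 = 0.5864
B = 1 / 0.5864 = 1.7053
Bₛ = (B − 1)/(n − 1) = (1.7053 − 1)/(3 − 1) = 0.7053/2 = 0.3527

0.35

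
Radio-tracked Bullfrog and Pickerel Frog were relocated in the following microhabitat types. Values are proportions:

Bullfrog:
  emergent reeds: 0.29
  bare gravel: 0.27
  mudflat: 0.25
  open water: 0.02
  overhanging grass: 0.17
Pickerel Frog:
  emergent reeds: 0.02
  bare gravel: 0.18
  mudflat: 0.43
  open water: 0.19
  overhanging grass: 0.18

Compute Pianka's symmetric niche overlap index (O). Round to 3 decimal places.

0.736

Σ p₁ᵢp₂ᵢ = 0.0058 + 0.0486 + 0.1075 + 0.0038 + 0.0306 = 0.1963
Σp_1ᵢ² = 0.29² + 0.27² + 0.25² + 0.02² + 0.17² = 0.0841 + 0.0729 + 0.0625 + 0.0004 + 0.0289 = 0.2488
Σp_2ᵢ² = 0.02² + 0.18² + 0.43² + 0.19² + 0.18² = 0.0004 + 0.0324 + 0.1849 + 0.0361 + 0.0324 = 0.2862
O = 0.1963 / √(0.2488 × 0.2862) = 0.1963 / 0.266846 = 0.73563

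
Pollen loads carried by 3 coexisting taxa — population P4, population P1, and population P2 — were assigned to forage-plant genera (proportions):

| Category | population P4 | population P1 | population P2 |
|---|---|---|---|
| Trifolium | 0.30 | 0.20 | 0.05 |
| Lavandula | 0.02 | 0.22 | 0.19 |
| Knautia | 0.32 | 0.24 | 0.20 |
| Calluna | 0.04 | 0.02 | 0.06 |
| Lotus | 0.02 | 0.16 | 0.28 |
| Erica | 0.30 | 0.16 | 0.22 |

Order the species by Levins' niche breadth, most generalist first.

Σp_P4ᵢ² = 0.30² + 0.02² + 0.32² + 0.04² + 0.02² + 0.30² = 0.0900 + 0.0004 + 0.1024 + 0.0016 + 0.0004 + 0.0900 = 0.2848
B_P4 = 1 / 0.2848 = 3.5112
Σp_P1ᵢ² = 0.20² + 0.22² + 0.24² + 0.02² + 0.16² + 0.16² = 0.0400 + 0.0484 + 0.0576 + 0.0004 + 0.0256 + 0.0256 = 0.1976
B_P1 = 1 / 0.1976 = 5.0607
Σp_P2ᵢ² = 0.05² + 0.19² + 0.20² + 0.06² + 0.28² + 0.22² = 0.0025 + 0.0361 + 0.0400 + 0.0036 + 0.0784 + 0.0484 = 0.2090
B_P2 = 1 / 0.2090 = 4.7847
Ranking by B (broadest → narrowest): population P1 (5.06) > population P2 (4.78) > population P4 (3.51)

population P1 > population P2 > population P4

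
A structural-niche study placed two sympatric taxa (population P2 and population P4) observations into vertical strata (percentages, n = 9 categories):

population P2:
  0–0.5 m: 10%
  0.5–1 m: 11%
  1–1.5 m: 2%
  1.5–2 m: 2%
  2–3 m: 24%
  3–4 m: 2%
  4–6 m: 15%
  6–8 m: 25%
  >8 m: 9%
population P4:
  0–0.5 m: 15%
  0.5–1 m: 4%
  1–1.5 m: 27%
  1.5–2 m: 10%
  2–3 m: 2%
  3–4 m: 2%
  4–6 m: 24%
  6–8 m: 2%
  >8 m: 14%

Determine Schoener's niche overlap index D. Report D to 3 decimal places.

Convert percentages to proportions (divide by 100).
Σ|p₁ᵢ − p₂ᵢ| = 0.05 + 0.07 + 0.25 + 0.08 + 0.22 + 0.00 + 0.09 + 0.23 + 0.05 = 1.04
D = 1 − ½ × 1.04 = 1 − 0.520 = 0.48000

0.480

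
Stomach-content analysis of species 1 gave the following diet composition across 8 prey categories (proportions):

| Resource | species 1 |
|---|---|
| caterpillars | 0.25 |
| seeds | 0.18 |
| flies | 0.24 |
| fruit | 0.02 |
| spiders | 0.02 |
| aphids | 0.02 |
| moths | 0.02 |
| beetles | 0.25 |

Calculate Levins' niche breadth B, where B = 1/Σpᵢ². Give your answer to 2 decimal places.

Σpᵢ² = 0.25² + 0.18² + 0.24² + 0.02² + 0.02² + 0.02² + 0.02² + 0.25² = 0.0625 + 0.0324 + 0.0576 + 0.0004 + 0.0004 + 0.0004 + 0.0004 + 0.0625 = 0.2166
B = 1 / 0.2166 = 4.6168

4.62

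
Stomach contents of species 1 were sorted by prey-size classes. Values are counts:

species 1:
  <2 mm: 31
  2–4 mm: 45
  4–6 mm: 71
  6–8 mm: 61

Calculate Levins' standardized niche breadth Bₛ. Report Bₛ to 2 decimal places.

Proportions for species 1 (n=208): 31/208=0.1490, 45/208=0.2163, 71/208=0.3413, 61/208=0.2933
Σpᵢ² = 0.1490² + 0.2163² + 0.3413² + 0.2933² = 0.022201 + 0.046786 + 0.116486 + 0.086025 = 0.271498
B = 1 / 0.271498 = 3.6833
Bₛ = (B − 1)/(n − 1) = (3.6833 − 1)/(4 − 1) = 2.6833/3 = 0.8944

0.89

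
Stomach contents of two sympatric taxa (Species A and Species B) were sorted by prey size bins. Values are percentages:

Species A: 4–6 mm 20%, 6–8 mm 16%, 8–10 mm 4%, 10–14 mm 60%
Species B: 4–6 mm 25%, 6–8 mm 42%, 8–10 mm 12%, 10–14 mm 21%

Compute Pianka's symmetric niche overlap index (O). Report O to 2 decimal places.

0.70

Convert percentages to proportions (divide by 100).
Σ p₁ᵢp₂ᵢ = 0.0500 + 0.0672 + 0.0048 + 0.1260 = 0.2480
Σp_1ᵢ² = 0.20² + 0.16² + 0.04² + 0.60² = 0.0400 + 0.0256 + 0.0016 + 0.3600 = 0.4272
Σp_2ᵢ² = 0.25² + 0.42² + 0.12² + 0.21² = 0.0625 + 0.1764 + 0.0144 + 0.0441 = 0.2974
O = 0.2480 / √(0.4272 × 0.2974) = 0.2480 / 0.35644 = 0.6958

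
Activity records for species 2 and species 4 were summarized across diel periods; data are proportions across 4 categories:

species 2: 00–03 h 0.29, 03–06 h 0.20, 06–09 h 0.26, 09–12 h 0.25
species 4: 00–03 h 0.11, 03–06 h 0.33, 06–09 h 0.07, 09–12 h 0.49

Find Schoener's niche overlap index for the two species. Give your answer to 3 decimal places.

Σ|p₁ᵢ − p₂ᵢ| = 0.18 + 0.13 + 0.19 + 0.24 = 0.74
D = 1 − ½ × 0.74 = 1 − 0.370 = 0.63000

0.630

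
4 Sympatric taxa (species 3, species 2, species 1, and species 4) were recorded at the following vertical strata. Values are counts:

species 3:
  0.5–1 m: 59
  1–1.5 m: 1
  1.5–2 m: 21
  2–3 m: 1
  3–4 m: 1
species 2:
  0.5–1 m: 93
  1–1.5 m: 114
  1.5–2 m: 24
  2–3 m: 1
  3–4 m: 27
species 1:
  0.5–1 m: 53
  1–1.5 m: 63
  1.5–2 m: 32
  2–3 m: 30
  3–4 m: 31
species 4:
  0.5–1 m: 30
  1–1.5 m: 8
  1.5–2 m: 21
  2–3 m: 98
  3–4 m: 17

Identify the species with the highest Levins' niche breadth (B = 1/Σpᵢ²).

species 1

Proportions for species 3 (n=83): 59/83=0.7108, 1/83=0.0120, 21/83=0.2530, 1/83=0.0120, 1/83=0.0120
Proportions for species 2 (n=259): 93/259=0.3591, 114/259=0.4402, 24/259=0.0927, 1/259=0.0039, 27/259=0.1042
Proportions for species 1 (n=209): 53/209=0.2536, 63/209=0.3014, 32/209=0.1531, 30/209=0.1435, 31/209=0.1483
Proportions for species 4 (n=174): 30/174=0.1724, 8/174=0.0460, 21/174=0.1207, 98/174=0.5632, 17/174=0.0977
Σp_3ᵢ² = 0.7108² + 0.0120² + 0.2530² + 0.0120² + 0.0120² = 0.505237 + 0.000144 + 0.064009 + 0.000144 + 0.000144 = 0.569678
B_3 = 1 / 0.569678 = 1.7554
Σp_2ᵢ² = 0.3591² + 0.4402² + 0.0927² + 0.0039² + 0.1042² = 0.128953 + 0.193776 + 0.008593 + 0.000015 + 0.010858 = 0.342195
B_2 = 1 / 0.342195 = 2.9223
Σp_1ᵢ² = 0.2536² + 0.3014² + 0.1531² + 0.1435² + 0.1483² = 0.064313 + 0.090842 + 0.023440 + 0.020592 + 0.021993 = 0.221180
B_1 = 1 / 0.221180 = 4.5212
Σp_4ᵢ² = 0.1724² + 0.0460² + 0.1207² + 0.5632² + 0.0977² = 0.029722 + 0.002116 + 0.014568 + 0.317194 + 0.009545 = 0.373145
B_4 = 1 / 0.373145 = 2.6799
Highest B → broadest niche (most generalist): species 1 (B = 4.52).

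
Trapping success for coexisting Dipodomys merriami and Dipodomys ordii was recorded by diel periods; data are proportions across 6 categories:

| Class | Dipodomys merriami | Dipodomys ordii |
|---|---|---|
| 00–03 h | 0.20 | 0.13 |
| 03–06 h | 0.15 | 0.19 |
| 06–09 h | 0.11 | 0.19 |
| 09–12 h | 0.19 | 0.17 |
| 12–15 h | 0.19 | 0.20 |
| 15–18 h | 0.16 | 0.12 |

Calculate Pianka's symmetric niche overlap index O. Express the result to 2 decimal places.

Σ p₁ᵢp₂ᵢ = 0.0260 + 0.0285 + 0.0209 + 0.0323 + 0.0380 + 0.0192 = 0.1649
Σp_1ᵢ² = 0.20² + 0.15² + 0.11² + 0.19² + 0.19² + 0.16² = 0.0400 + 0.0225 + 0.0121 + 0.0361 + 0.0361 + 0.0256 = 0.1724
Σp_2ᵢ² = 0.13² + 0.19² + 0.19² + 0.17² + 0.20² + 0.12² = 0.0169 + 0.0361 + 0.0361 + 0.0289 + 0.0400 + 0.0144 = 0.1724
O = 0.1649 / √(0.1724 × 0.1724) = 0.1649 / 0.17240 = 0.9565

0.96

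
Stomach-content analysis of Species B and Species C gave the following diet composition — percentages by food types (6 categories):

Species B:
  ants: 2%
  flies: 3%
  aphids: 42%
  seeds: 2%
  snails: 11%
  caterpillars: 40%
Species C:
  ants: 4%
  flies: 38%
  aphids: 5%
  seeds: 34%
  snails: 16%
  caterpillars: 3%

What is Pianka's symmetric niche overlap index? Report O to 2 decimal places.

0.22

Convert percentages to proportions (divide by 100).
Σ p₁ᵢp₂ᵢ = 0.0008 + 0.0114 + 0.0210 + 0.0068 + 0.0176 + 0.0120 = 0.0696
Σp_1ᵢ² = 0.02² + 0.03² + 0.42² + 0.02² + 0.11² + 0.40² = 0.0004 + 0.0009 + 0.1764 + 0.0004 + 0.0121 + 0.1600 = 0.3502
Σp_2ᵢ² = 0.04² + 0.38² + 0.05² + 0.34² + 0.16² + 0.03² = 0.0016 + 0.1444 + 0.0025 + 0.1156 + 0.0256 + 0.0009 = 0.2906
O = 0.0696 / √(0.3502 × 0.2906) = 0.0696 / 0.31901 = 0.2182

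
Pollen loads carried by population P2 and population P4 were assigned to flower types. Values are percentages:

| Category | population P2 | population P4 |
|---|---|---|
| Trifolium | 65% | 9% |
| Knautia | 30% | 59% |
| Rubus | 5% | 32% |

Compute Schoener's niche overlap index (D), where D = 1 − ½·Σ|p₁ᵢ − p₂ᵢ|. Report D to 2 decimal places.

Convert percentages to proportions (divide by 100).
Σ|p₁ᵢ − p₂ᵢ| = 0.56 + 0.29 + 0.27 = 1.12
D = 1 − ½ × 1.12 = 1 − 0.560 = 0.4400

0.44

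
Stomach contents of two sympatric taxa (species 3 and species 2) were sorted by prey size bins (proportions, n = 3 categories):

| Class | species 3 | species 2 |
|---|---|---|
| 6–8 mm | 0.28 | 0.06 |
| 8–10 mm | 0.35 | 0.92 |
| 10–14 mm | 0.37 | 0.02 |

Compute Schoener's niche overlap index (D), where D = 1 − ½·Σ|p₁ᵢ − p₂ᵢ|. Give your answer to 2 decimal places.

Σ|p₁ᵢ − p₂ᵢ| = 0.22 + 0.57 + 0.35 = 1.14
D = 1 − ½ × 1.14 = 1 − 0.570 = 0.4300

0.43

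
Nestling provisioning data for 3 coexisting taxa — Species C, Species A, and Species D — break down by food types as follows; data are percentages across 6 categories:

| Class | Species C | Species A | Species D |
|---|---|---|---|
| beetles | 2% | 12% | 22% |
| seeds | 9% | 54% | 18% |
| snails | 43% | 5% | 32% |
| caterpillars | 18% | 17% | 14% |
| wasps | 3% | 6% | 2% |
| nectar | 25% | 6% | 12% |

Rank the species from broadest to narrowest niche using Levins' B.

Species D > Species C > Species A

Convert percentages to proportions (divide by 100).
Σp_Cᵢ² = 0.02² + 0.09² + 0.43² + 0.18² + 0.03² + 0.25² = 0.0004 + 0.0081 + 0.1849 + 0.0324 + 0.0009 + 0.0625 = 0.2892
B_C = 1 / 0.2892 = 3.4578
Σp_Aᵢ² = 0.12² + 0.54² + 0.05² + 0.17² + 0.06² + 0.06² = 0.0144 + 0.2916 + 0.0025 + 0.0289 + 0.0036 + 0.0036 = 0.3446
B_A = 1 / 0.3446 = 2.9019
Σp_Dᵢ² = 0.22² + 0.18² + 0.32² + 0.14² + 0.02² + 0.12² = 0.0484 + 0.0324 + 0.1024 + 0.0196 + 0.0004 + 0.0144 = 0.2176
B_D = 1 / 0.2176 = 4.5956
Ranking by B (broadest → narrowest): Species D (4.60) > Species C (3.46) > Species A (2.90)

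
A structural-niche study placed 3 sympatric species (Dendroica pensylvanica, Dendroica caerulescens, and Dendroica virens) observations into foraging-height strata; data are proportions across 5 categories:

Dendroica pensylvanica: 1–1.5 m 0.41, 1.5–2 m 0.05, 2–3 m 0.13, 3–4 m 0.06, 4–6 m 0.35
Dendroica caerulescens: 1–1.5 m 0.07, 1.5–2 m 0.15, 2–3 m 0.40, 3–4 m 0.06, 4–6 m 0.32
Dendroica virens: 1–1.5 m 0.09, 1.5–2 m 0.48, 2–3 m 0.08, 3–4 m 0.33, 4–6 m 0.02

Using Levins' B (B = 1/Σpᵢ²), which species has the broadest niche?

Σp_pensᵢ² = 0.41² + 0.05² + 0.13² + 0.06² + 0.35² = 0.1681 + 0.0025 + 0.0169 + 0.0036 + 0.1225 = 0.3136
B_pens = 1 / 0.3136 = 3.1888
Σp_caerᵢ² = 0.07² + 0.15² + 0.40² + 0.06² + 0.32² = 0.0049 + 0.0225 + 0.1600 + 0.0036 + 0.1024 = 0.2934
B_caer = 1 / 0.2934 = 3.4083
Σp_vireᵢ² = 0.09² + 0.48² + 0.08² + 0.33² + 0.02² = 0.0081 + 0.2304 + 0.0064 + 0.1089 + 0.0004 = 0.3542
B_vire = 1 / 0.3542 = 2.8233
Highest B → broadest niche (most generalist): Dendroica caerulescens (B = 3.41).

Dendroica caerulescens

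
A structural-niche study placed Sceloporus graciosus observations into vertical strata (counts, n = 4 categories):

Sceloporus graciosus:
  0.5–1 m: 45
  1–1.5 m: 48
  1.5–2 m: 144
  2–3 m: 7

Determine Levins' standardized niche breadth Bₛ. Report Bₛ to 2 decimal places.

0.46

Proportions for Sceloporus graciosus (n=244): 45/244=0.1844, 48/244=0.1967, 144/244=0.5902, 7/244=0.0287
Σpᵢ² = 0.1844² + 0.1967² + 0.5902² + 0.0287² = 0.034003 + 0.038691 + 0.348336 + 0.000824 = 0.421854
B = 1 / 0.421854 = 2.3705
Bₛ = (B − 1)/(n − 1) = (2.3705 − 1)/(4 − 1) = 1.3705/3 = 0.4568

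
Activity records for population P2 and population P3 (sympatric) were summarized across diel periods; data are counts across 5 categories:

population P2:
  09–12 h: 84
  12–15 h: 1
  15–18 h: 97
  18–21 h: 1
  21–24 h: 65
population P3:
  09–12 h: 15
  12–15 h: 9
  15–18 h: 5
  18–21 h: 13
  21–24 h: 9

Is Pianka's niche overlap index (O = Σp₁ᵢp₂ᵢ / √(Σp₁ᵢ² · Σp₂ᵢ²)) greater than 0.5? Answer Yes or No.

Yes

Proportions for population P2 (n=248): 84/248=0.3387, 1/248=0.0040, 97/248=0.3911, 1/248=0.0040, 65/248=0.2621
Proportions for population P3 (n=51): 15/51=0.2941, 9/51=0.1765, 5/51=0.0980, 13/51=0.2549, 9/51=0.1765
Σ p₁ᵢp₂ᵢ = 0.099612 + 0.000706 + 0.038328 + 0.001020 + 0.046261 = 0.185927
Σp_1ᵢ² = 0.3387² + 0.0040² + 0.3911² + 0.0040² + 0.2621² = 0.114718 + 0.000016 + 0.152959 + 0.000016 + 0.068696 = 0.336405
Σp_2ᵢ² = 0.2941² + 0.1765² + 0.0980² + 0.2549² + 0.1765² = 0.086495 + 0.031152 + 0.009604 + 0.064974 + 0.031152 = 0.223377
O = 0.185927 / √(0.336405 × 0.223377) = 0.185927 / 0.2741261 = 0.6783
O = 0.6783 > 0.5 → Yes.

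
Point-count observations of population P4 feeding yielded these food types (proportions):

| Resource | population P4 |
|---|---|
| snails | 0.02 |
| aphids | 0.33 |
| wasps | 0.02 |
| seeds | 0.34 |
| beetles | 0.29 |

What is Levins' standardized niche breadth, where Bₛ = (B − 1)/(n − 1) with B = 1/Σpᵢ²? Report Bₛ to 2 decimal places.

0.56

Σpᵢ² = 0.02² + 0.33² + 0.02² + 0.34² + 0.29² = 0.0004 + 0.1089 + 0.0004 + 0.1156 + 0.0841 = 0.3094
B = 1 / 0.3094 = 3.2321
Bₛ = (B − 1)/(n − 1) = (3.2321 − 1)/(5 − 1) = 2.2321/4 = 0.5580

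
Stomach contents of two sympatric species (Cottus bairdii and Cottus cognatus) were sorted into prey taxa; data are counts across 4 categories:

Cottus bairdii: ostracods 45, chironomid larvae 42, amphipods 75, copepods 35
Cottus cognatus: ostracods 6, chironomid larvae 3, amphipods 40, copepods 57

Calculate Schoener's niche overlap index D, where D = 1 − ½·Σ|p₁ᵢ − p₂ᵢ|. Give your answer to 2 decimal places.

0.64

Proportions for Cottus bairdii (n=197): 45/197=0.2284, 42/197=0.2132, 75/197=0.3807, 35/197=0.1777
Proportions for Cottus cognatus (n=106): 6/106=0.0566, 3/106=0.0283, 40/106=0.3774, 57/106=0.5377
Σ|p₁ᵢ − p₂ᵢ| = 0.1718 + 0.1849 + 0.0033 + 0.3600 = 0.7200
D = 1 − ½ × 0.7200 = 1 − 0.36000 = 0.64000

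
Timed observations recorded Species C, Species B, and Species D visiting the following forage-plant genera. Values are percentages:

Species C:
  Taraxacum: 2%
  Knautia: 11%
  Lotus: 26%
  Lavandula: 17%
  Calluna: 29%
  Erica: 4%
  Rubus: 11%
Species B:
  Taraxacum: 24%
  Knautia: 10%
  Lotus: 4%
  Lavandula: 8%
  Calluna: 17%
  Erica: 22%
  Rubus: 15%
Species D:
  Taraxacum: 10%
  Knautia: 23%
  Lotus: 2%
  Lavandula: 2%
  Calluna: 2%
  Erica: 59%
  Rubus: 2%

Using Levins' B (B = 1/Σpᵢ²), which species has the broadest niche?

Species B

Convert percentages to proportions (divide by 100).
Σp_Cᵢ² = 0.02² + 0.11² + 0.26² + 0.17² + 0.29² + 0.04² + 0.11² = 0.0004 + 0.0121 + 0.0676 + 0.0289 + 0.0841 + 0.0016 + 0.0121 = 0.2068
B_C = 1 / 0.2068 = 4.8356
Σp_Bᵢ² = 0.24² + 0.10² + 0.04² + 0.08² + 0.17² + 0.22² + 0.15² = 0.0576 + 0.0100 + 0.0016 + 0.0064 + 0.0289 + 0.0484 + 0.0225 = 0.1754
B_B = 1 / 0.1754 = 5.7013
Σp_Dᵢ² = 0.10² + 0.23² + 0.02² + 0.02² + 0.02² + 0.59² + 0.02² = 0.0100 + 0.0529 + 0.0004 + 0.0004 + 0.0004 + 0.3481 + 0.0004 = 0.4126
B_D = 1 / 0.4126 = 2.4237
Highest B → broadest niche (most generalist): Species B (B = 5.70).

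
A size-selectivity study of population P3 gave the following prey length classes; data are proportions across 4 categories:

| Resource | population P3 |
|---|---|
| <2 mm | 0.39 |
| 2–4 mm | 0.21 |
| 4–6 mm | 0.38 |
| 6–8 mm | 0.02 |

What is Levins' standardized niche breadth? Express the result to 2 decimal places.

0.64

Σpᵢ² = 0.39² + 0.21² + 0.38² + 0.02² = 0.1521 + 0.0441 + 0.1444 + 0.0004 = 0.3410
B = 1 / 0.3410 = 2.9326
Bₛ = (B − 1)/(n − 1) = (2.9326 − 1)/(4 − 1) = 1.9326/3 = 0.6442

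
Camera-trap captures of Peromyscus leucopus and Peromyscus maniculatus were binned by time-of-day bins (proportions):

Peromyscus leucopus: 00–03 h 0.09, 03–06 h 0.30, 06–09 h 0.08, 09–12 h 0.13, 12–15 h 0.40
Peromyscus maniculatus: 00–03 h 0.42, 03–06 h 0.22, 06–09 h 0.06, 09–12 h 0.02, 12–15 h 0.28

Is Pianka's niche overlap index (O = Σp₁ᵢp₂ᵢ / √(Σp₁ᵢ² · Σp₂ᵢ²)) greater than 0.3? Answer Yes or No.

Yes

Σ p₁ᵢp₂ᵢ = 0.0378 + 0.0660 + 0.0048 + 0.0026 + 0.1120 = 0.2232
Σp_1ᵢ² = 0.09² + 0.30² + 0.08² + 0.13² + 0.40² = 0.0081 + 0.0900 + 0.0064 + 0.0169 + 0.1600 = 0.2814
Σp_2ᵢ² = 0.42² + 0.22² + 0.06² + 0.02² + 0.28² = 0.1764 + 0.0484 + 0.0036 + 0.0004 + 0.0784 = 0.3072
O = 0.2232 / √(0.2814 × 0.3072) = 0.2232 / 0.29402 = 0.7591
O = 0.7591 > 0.3 → Yes.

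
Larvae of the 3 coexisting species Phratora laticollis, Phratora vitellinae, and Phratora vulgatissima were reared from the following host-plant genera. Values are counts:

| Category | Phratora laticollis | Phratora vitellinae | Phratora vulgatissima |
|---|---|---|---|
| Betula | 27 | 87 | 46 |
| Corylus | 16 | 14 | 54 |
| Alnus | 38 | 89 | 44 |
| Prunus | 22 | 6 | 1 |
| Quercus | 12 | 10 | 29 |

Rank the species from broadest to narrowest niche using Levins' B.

Proportions for Phratora laticollis (n=115): 27/115=0.2348, 16/115=0.1391, 38/115=0.3304, 22/115=0.1913, 12/115=0.1043
Proportions for Phratora vitellinae (n=206): 87/206=0.4223, 14/206=0.0680, 89/206=0.4320, 6/206=0.0291, 10/206=0.0485
Proportions for Phratora vulgatissima (n=174): 46/174=0.2644, 54/174=0.3103, 44/174=0.2529, 1/174=0.0057, 29/174=0.1667
Σp_latiᵢ² = 0.2348² + 0.1391² + 0.3304² + 0.1913² + 0.1043² = 0.055131 + 0.019349 + 0.109164 + 0.036596 + 0.010878 = 0.231118
B_lati = 1 / 0.231118 = 4.3268
Σp_viteᵢ² = 0.4223² + 0.0680² + 0.4320² + 0.0291² + 0.0485² = 0.178337 + 0.004624 + 0.186624 + 0.000847 + 0.002352 = 0.372784
B_vite = 1 / 0.372784 = 2.6825
Σp_vulgᵢ² = 0.2644² + 0.3103² + 0.2529² + 0.0057² + 0.1667² = 0.069907 + 0.096286 + 0.063958 + 0.000032 + 0.027789 = 0.257972
B_vulg = 1 / 0.257972 = 3.8764
Ranking by B (broadest → narrowest): Phratora laticollis (4.33) > Phratora vulgatissima (3.88) > Phratora vitellinae (2.68)

Phratora laticollis > Phratora vulgatissima > Phratora vitellinae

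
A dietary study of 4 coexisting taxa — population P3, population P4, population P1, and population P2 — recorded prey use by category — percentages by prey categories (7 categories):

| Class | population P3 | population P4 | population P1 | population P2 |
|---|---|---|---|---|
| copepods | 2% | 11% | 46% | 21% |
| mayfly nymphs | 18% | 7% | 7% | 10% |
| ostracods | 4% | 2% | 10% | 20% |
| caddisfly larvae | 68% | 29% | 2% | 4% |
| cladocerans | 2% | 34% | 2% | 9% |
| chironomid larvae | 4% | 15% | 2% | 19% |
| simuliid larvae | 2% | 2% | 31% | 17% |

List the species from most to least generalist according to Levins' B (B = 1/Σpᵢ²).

population P2 > population P4 > population P1 > population P3

Convert percentages to proportions (divide by 100).
Σp_P3ᵢ² = 0.02² + 0.18² + 0.04² + 0.68² + 0.02² + 0.04² + 0.02² = 0.0004 + 0.0324 + 0.0016 + 0.4624 + 0.0004 + 0.0016 + 0.0004 = 0.4992
B_P3 = 1 / 0.4992 = 2.0032
Σp_P4ᵢ² = 0.11² + 0.07² + 0.02² + 0.29² + 0.34² + 0.15² + 0.02² = 0.0121 + 0.0049 + 0.0004 + 0.0841 + 0.1156 + 0.0225 + 0.0004 = 0.2400
B_P4 = 1 / 0.2400 = 4.1667
Σp_P1ᵢ² = 0.46² + 0.07² + 0.10² + 0.02² + 0.02² + 0.02² + 0.31² = 0.2116 + 0.0049 + 0.0100 + 0.0004 + 0.0004 + 0.0004 + 0.0961 = 0.3238
B_P1 = 1 / 0.3238 = 3.0883
Σp_P2ᵢ² = 0.21² + 0.10² + 0.20² + 0.04² + 0.09² + 0.19² + 0.17² = 0.0441 + 0.0100 + 0.0400 + 0.0016 + 0.0081 + 0.0361 + 0.0289 = 0.1688
B_P2 = 1 / 0.1688 = 5.9242
Ranking by B (broadest → narrowest): population P2 (5.92) > population P4 (4.17) > population P1 (3.09) > population P3 (2.00)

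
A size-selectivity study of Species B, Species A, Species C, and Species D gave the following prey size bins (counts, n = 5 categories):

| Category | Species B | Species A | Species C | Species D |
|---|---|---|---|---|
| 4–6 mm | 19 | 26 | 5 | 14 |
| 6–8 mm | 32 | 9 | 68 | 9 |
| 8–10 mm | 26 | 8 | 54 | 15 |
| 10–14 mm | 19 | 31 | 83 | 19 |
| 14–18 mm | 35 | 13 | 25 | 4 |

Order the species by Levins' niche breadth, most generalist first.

Proportions for Species B (n=131): 19/131=0.1450, 32/131=0.2443, 26/131=0.1985, 19/131=0.1450, 35/131=0.2672
Proportions for Species A (n=87): 26/87=0.2989, 9/87=0.1034, 8/87=0.0920, 31/87=0.3563, 13/87=0.1494
Proportions for Species C (n=235): 5/235=0.0213, 68/235=0.2894, 54/235=0.2298, 83/235=0.3532, 25/235=0.1064
Proportions for Species D (n=61): 14/61=0.2295, 9/61=0.1475, 15/61=0.2459, 19/61=0.3115, 4/61=0.0656
Σp_Bᵢ² = 0.1450² + 0.2443² + 0.1985² + 0.1450² + 0.2672² = 0.021025 + 0.059682 + 0.039402 + 0.021025 + 0.071396 = 0.212530
B_B = 1 / 0.212530 = 4.7052
Σp_Aᵢ² = 0.2989² + 0.1034² + 0.0920² + 0.3563² + 0.1494² = 0.089341 + 0.010692 + 0.008464 + 0.126950 + 0.022320 = 0.257767
B_A = 1 / 0.257767 = 3.8795
Σp_Cᵢ² = 0.0213² + 0.2894² + 0.2298² + 0.3532² + 0.1064² = 0.000454 + 0.083752 + 0.052808 + 0.124750 + 0.011321 = 0.273085
B_C = 1 / 0.273085 = 3.6619
Σp_Dᵢ² = 0.2295² + 0.1475² + 0.2459² + 0.3115² + 0.0656² = 0.052670 + 0.021756 + 0.060467 + 0.097032 + 0.004303 = 0.236228
B_D = 1 / 0.236228 = 4.2332
Ranking by B (broadest → narrowest): Species B (4.71) > Species D (4.23) > Species A (3.88) > Species C (3.66)

Species B > Species D > Species A > Species C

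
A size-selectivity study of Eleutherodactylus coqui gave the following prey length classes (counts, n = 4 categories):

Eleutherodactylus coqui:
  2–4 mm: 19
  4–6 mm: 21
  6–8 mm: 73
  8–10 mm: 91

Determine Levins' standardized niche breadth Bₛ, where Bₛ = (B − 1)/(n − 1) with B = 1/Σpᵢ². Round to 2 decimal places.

0.63

Proportions for Eleutherodactylus coqui (n=204): 19/204=0.0931, 21/204=0.1029, 73/204=0.3578, 91/204=0.4461
Σpᵢ² = 0.0931² + 0.1029² + 0.3578² + 0.4461² = 0.008668 + 0.010588 + 0.128021 + 0.199005 = 0.346282
B = 1 / 0.346282 = 2.8878
Bₛ = (B − 1)/(n − 1) = (2.8878 − 1)/(4 − 1) = 1.8878/3 = 0.6293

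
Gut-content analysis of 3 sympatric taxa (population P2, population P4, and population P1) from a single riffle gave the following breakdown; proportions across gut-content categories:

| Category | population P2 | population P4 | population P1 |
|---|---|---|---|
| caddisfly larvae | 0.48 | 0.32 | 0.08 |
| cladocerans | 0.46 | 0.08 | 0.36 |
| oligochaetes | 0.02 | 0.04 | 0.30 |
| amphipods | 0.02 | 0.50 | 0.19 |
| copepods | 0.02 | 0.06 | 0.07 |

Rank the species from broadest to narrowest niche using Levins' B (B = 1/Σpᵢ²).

Σp_P2ᵢ² = 0.48² + 0.46² + 0.02² + 0.02² + 0.02² = 0.2304 + 0.2116 + 0.0004 + 0.0004 + 0.0004 = 0.4432
B_P2 = 1 / 0.4432 = 2.2563
Σp_P4ᵢ² = 0.32² + 0.08² + 0.04² + 0.50² + 0.06² = 0.1024 + 0.0064 + 0.0016 + 0.2500 + 0.0036 = 0.3640
B_P4 = 1 / 0.3640 = 2.7473
Σp_P1ᵢ² = 0.08² + 0.36² + 0.30² + 0.19² + 0.07² = 0.0064 + 0.1296 + 0.0900 + 0.0361 + 0.0049 = 0.2670
B_P1 = 1 / 0.2670 = 3.7453
Ranking by B (broadest → narrowest): population P1 (3.75) > population P4 (2.75) > population P2 (2.26)

population P1 > population P4 > population P2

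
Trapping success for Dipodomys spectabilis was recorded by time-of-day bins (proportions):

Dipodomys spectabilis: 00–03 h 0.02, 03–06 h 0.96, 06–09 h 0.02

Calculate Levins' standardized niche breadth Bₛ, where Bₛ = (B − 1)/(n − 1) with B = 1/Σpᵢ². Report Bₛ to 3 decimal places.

0.042

Σpᵢ² = 0.02² + 0.96² + 0.02² = 0.0004 + 0.9216 + 0.0004 = 0.9224
B = 1 / 0.9224 = 1.08413
Bₛ = (B − 1)/(n − 1) = (1.08413 − 1)/(3 − 1) = 0.08413/2 = 0.04207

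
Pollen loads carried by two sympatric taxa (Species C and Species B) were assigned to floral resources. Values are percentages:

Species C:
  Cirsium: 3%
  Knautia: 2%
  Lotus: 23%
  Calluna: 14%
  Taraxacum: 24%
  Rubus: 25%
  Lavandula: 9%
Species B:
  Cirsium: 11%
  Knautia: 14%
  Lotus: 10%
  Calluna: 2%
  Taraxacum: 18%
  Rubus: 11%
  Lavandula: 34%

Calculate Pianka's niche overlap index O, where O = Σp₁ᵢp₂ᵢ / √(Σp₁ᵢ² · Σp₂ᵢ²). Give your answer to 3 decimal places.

Convert percentages to proportions (divide by 100).
Σ p₁ᵢp₂ᵢ = 0.0033 + 0.0028 + 0.0230 + 0.0028 + 0.0432 + 0.0275 + 0.0306 = 0.1332
Σp_1ᵢ² = 0.03² + 0.02² + 0.23² + 0.14² + 0.24² + 0.25² + 0.09² = 0.0009 + 0.0004 + 0.0529 + 0.0196 + 0.0576 + 0.0625 + 0.0081 = 0.2020
Σp_2ᵢ² = 0.11² + 0.14² + 0.10² + 0.02² + 0.18² + 0.11² + 0.34² = 0.0121 + 0.0196 + 0.0100 + 0.0004 + 0.0324 + 0.0121 + 0.1156 = 0.2022
O = 0.1332 / √(0.2020 × 0.2022) = 0.1332 / 0.202100 = 0.65908

0.659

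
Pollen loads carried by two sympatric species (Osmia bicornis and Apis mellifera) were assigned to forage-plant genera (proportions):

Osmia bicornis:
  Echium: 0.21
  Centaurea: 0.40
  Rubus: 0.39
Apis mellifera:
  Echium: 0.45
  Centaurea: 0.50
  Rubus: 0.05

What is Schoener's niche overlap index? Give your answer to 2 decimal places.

Σ|p₁ᵢ − p₂ᵢ| = 0.24 + 0.10 + 0.34 = 0.68
D = 1 − ½ × 0.68 = 1 − 0.340 = 0.6600

0.66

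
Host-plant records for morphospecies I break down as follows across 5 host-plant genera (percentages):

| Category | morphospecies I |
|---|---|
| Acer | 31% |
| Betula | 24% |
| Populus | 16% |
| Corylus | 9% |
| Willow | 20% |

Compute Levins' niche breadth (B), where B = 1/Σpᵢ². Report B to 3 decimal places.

Convert percentages to proportions (divide by 100).
Σpᵢ² = 0.31² + 0.24² + 0.16² + 0.09² + 0.20² = 0.0961 + 0.0576 + 0.0256 + 0.0081 + 0.0400 = 0.2274
B = 1 / 0.2274 = 4.39754

4.398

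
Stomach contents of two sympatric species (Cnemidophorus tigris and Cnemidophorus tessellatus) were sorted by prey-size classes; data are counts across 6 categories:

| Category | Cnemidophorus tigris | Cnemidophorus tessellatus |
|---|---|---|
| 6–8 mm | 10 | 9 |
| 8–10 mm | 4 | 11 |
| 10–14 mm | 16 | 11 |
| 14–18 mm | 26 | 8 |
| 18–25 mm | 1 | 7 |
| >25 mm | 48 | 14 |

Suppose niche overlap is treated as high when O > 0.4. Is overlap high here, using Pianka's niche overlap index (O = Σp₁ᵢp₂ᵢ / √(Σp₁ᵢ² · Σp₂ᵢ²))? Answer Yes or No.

Yes

Proportions for Cnemidophorus tigris (n=105): 10/105=0.0952, 4/105=0.0381, 16/105=0.1524, 26/105=0.2476, 1/105=0.0095, 48/105=0.4571
Proportions for Cnemidophorus tessellatus (n=60): 9/60=0.1500, 11/60=0.1833, 11/60=0.1833, 8/60=0.1333, 7/60=0.1167, 14/60=0.2333
Σ p₁ᵢp₂ᵢ = 0.014280 + 0.006984 + 0.027935 + 0.033005 + 0.001109 + 0.106641 = 0.189954
Σp_1ᵢ² = 0.0952² + 0.0381² + 0.1524² + 0.2476² + 0.0095² + 0.4571² = 0.009063 + 0.001452 + 0.023226 + 0.061306 + 0.000090 + 0.208940 = 0.304077
Σp_2ᵢ² = 0.1500² + 0.1833² + 0.1833² + 0.1333² + 0.1167² + 0.2333² = 0.022500 + 0.033599 + 0.033599 + 0.017769 + 0.013619 + 0.054429 = 0.175515
O = 0.189954 / √(0.304077 × 0.175515) = 0.189954 / 0.2310196 = 0.8222
O = 0.8222 > 0.4 → Yes.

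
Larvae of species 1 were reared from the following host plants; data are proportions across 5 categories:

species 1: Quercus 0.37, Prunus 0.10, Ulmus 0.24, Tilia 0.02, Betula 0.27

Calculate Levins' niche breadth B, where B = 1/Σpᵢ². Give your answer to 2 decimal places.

3.60

Σpᵢ² = 0.37² + 0.10² + 0.24² + 0.02² + 0.27² = 0.1369 + 0.0100 + 0.0576 + 0.0004 + 0.0729 = 0.2778
B = 1 / 0.2778 = 3.5997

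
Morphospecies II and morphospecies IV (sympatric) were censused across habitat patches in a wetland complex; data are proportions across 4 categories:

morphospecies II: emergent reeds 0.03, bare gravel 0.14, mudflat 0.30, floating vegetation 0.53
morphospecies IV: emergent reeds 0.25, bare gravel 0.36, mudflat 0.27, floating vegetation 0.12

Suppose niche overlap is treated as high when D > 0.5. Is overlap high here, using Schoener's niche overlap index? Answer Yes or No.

Yes

Σ|p₁ᵢ − p₂ᵢ| = 0.22 + 0.22 + 0.03 + 0.41 = 0.88
D = 1 − ½ × 0.88 = 1 − 0.440 = 0.5600
D = 0.5600 > 0.5 → Yes.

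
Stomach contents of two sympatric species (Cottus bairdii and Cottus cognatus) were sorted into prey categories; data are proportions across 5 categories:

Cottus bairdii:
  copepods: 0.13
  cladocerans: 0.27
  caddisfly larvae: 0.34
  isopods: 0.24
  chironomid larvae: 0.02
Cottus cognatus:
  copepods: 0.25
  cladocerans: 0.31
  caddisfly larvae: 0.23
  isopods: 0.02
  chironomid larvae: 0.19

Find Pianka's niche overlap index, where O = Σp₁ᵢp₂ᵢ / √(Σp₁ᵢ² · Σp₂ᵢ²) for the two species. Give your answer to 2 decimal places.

Σ p₁ᵢp₂ᵢ = 0.0325 + 0.0837 + 0.0782 + 0.0048 + 0.0038 = 0.2030
Σp_1ᵢ² = 0.13² + 0.27² + 0.34² + 0.24² + 0.02² = 0.0169 + 0.0729 + 0.1156 + 0.0576 + 0.0004 = 0.2634
Σp_2ᵢ² = 0.25² + 0.31² + 0.23² + 0.02² + 0.19² = 0.0625 + 0.0961 + 0.0529 + 0.0004 + 0.0361 = 0.2480
O = 0.2030 / √(0.2634 × 0.2480) = 0.2030 / 0.25558 = 0.7943

0.79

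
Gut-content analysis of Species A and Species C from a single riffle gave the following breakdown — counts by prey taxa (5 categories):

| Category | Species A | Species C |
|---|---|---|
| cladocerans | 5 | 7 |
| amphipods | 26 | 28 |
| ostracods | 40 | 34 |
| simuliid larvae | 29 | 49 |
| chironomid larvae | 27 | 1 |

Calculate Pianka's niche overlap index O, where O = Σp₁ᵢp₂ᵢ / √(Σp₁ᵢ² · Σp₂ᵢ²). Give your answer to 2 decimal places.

Proportions for Species A (n=127): 5/127=0.0394, 26/127=0.2047, 40/127=0.3150, 29/127=0.2283, 27/127=0.2126
Proportions for Species C (n=119): 7/119=0.0588, 28/119=0.2353, 34/119=0.2857, 49/119=0.4118, 1/119=0.0084
Σ p₁ᵢp₂ᵢ = 0.002317 + 0.048166 + 0.089996 + 0.094014 + 0.001786 = 0.236279
Σp_1ᵢ² = 0.0394² + 0.2047² + 0.3150² + 0.2283² + 0.2126² = 0.001552 + 0.041902 + 0.099225 + 0.052121 + 0.045199 = 0.239999
Σp_2ᵢ² = 0.0588² + 0.2353² + 0.2857² + 0.4118² + 0.0084² = 0.003457 + 0.055366 + 0.081624 + 0.169579 + 0.000071 = 0.310097
O = 0.236279 / √(0.239999 × 0.310097) = 0.236279 / 0.2728057 = 0.8661

0.87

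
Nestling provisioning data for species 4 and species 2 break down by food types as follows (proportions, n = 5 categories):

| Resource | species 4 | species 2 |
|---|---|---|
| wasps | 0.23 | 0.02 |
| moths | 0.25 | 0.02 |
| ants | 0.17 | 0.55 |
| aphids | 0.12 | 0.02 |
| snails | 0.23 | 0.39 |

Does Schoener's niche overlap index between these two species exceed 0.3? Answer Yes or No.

Σ|p₁ᵢ − p₂ᵢ| = 0.21 + 0.23 + 0.38 + 0.10 + 0.16 = 1.08
D = 1 − ½ × 1.08 = 1 − 0.540 = 0.4600
D = 0.4600 > 0.3 → Yes.

Yes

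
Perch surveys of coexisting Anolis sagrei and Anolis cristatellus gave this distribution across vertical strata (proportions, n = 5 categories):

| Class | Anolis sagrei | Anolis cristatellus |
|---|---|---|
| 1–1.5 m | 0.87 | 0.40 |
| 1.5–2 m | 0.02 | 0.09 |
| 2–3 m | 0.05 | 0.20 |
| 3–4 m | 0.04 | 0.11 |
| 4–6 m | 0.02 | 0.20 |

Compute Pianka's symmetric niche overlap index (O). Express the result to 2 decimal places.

Σ p₁ᵢp₂ᵢ = 0.3480 + 0.0018 + 0.0100 + 0.0044 + 0.0040 = 0.3682
Σp_1ᵢ² = 0.87² + 0.02² + 0.05² + 0.04² + 0.02² = 0.7569 + 0.0004 + 0.0025 + 0.0016 + 0.0004 = 0.7618
Σp_2ᵢ² = 0.40² + 0.09² + 0.20² + 0.11² + 0.20² = 0.1600 + 0.0081 + 0.0400 + 0.0121 + 0.0400 = 0.2602
O = 0.3682 / √(0.7618 × 0.2602) = 0.3682 / 0.44522 = 0.8270

0.83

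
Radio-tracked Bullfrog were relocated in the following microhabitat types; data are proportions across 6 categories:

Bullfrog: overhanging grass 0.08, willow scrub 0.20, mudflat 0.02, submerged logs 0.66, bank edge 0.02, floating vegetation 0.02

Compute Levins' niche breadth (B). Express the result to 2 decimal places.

2.07

Σpᵢ² = 0.08² + 0.20² + 0.02² + 0.66² + 0.02² + 0.02² = 0.0064 + 0.0400 + 0.0004 + 0.4356 + 0.0004 + 0.0004 = 0.4832
B = 1 / 0.4832 = 2.0695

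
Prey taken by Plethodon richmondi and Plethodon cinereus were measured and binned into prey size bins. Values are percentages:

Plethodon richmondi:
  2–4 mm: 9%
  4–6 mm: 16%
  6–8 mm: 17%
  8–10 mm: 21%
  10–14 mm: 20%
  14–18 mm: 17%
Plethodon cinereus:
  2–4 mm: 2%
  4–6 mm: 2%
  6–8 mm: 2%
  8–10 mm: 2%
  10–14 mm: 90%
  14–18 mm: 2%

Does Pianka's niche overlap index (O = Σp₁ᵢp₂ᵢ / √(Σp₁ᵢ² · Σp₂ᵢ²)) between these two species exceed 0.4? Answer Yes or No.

Convert percentages to proportions (divide by 100).
Σ p₁ᵢp₂ᵢ = 0.0018 + 0.0032 + 0.0034 + 0.0042 + 0.1800 + 0.0034 = 0.1960
Σp_1ᵢ² = 0.09² + 0.16² + 0.17² + 0.21² + 0.20² + 0.17² = 0.0081 + 0.0256 + 0.0289 + 0.0441 + 0.0400 + 0.0289 = 0.1756
Σp_2ᵢ² = 0.02² + 0.02² + 0.02² + 0.02² + 0.90² + 0.02² = 0.0004 + 0.0004 + 0.0004 + 0.0004 + 0.8100 + 0.0004 = 0.8120
O = 0.1960 / √(0.1756 × 0.8120) = 0.1960 / 0.37761 = 0.5191
O = 0.5191 > 0.4 → Yes.

Yes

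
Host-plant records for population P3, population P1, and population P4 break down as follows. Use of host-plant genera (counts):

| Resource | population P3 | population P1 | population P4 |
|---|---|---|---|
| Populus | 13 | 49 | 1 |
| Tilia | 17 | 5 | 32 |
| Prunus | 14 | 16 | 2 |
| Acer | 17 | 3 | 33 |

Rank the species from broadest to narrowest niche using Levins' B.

Proportions for population P3 (n=61): 13/61=0.2131, 17/61=0.2787, 14/61=0.2295, 17/61=0.2787
Proportions for population P1 (n=73): 49/73=0.6712, 5/73=0.0685, 16/73=0.2192, 3/73=0.0411
Proportions for population P4 (n=68): 1/68=0.0147, 32/68=0.4706, 2/68=0.0294, 33/68=0.4853
Σp_P3ᵢ² = 0.2131² + 0.2787² + 0.2295² + 0.2787² = 0.045412 + 0.077674 + 0.052670 + 0.077674 = 0.253430
B_P3 = 1 / 0.253430 = 3.9459
Σp_P1ᵢ² = 0.6712² + 0.0685² + 0.2192² + 0.0411² = 0.450509 + 0.004692 + 0.048049 + 0.001689 = 0.504939
B_P1 = 1 / 0.504939 = 1.9804
Σp_P4ᵢ² = 0.0147² + 0.4706² + 0.0294² + 0.4853² = 0.000216 + 0.221464 + 0.000864 + 0.235516 = 0.458060
B_P4 = 1 / 0.458060 = 2.1831
Ranking by B (broadest → narrowest): population P3 (3.95) > population P4 (2.18) > population P1 (1.98)

population P3 > population P4 > population P1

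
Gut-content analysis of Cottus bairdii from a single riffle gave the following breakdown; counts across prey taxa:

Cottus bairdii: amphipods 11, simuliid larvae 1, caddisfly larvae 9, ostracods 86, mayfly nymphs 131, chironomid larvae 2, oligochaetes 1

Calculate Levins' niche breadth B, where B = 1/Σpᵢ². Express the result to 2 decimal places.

Proportions for Cottus bairdii (n=241): 11/241=0.0456, 1/241=0.0041, 9/241=0.0373, 86/241=0.3568, 131/241=0.5436, 2/241=0.0083, 1/241=0.0041
Σpᵢ² = 0.0456² + 0.0041² + 0.0373² + 0.3568² + 0.5436² + 0.0083² + 0.0041² = 0.002079 + 0.000017 + 0.001391 + 0.127306 + 0.295501 + 0.000069 + 0.000017 = 0.426380
B = 1 / 0.426380 = 2.3453

2.35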